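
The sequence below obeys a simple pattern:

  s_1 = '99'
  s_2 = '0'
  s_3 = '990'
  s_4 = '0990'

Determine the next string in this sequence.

From term 3 onward, concatenate the second-to-last term with the last: 99·0 = 990, 0·990 = 0990, …
So term 5 is 990·0990.

9900990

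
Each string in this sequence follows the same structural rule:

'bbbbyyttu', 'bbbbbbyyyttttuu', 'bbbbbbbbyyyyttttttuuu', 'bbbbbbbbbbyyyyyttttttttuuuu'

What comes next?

The n-th term is 2n b's then n y's then 2n-2 t's then n-1 u's, where the shown terms are n = 2, 3, 4, 5.
For the next term, n = 6, so the run lengths are 12, 6, 10, 5.

bbbbbbbbbbbbyyyyyyttttttttttuuuuu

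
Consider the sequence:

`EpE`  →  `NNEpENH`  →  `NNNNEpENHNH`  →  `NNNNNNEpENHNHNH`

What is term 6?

NNNNNNNNNNEpENHNHNHNHNH

Every step adds NN to the front and NH to the end of the previous string.
From NNNNNNEpENHNHNH, 2 further steps: NNNNNNEpENHNHNH → NNNNNNNNEpENHNHNHNH → (answer).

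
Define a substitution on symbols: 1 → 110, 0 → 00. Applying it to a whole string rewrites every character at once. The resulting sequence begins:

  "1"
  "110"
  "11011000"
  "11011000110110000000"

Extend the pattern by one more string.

110110001101100000001101100011011000000000000000

Replace each of the 20 characters of 11011000110110000000 in place — 110 110 00 110 110 00 00 00 110 110 00 110 110 00 00 00 00 00 00 00 — and concatenate.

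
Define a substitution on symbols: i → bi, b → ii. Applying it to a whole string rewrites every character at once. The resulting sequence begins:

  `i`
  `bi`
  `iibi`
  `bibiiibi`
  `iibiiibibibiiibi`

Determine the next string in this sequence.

bibiiibibibiiibiiibiiibibibiiibi

Applying the rule to each of the 16 symbols of iibiiibibibiiibi gives the pieces bi bi ii bi bi bi ii bi ii bi ii bi bi bi ii bi, which concatenate to the answer.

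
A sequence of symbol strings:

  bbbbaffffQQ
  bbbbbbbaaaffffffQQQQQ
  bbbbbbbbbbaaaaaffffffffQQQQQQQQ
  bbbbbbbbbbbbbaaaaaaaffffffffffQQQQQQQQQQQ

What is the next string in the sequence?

bbbbbbbbbbbbbbbbaaaaaaaaaffffffffffffQQQQQQQQQQQQQQ

Reading off run lengths: b runs 4, 7, 10, 13; a runs 1, 3, 5, 7; f runs 4, 6, 8, 10; Q runs 2, 5, 8, 11 — each is linear in n (n = 1, 2, …).
At n = 5 the blocks have lengths 16, 9, 12, 14.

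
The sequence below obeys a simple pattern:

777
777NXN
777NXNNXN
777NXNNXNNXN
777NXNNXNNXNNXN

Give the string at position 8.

Every step adds NXN to the end: s(k+1) = s(k)·NXN.
From 777NXNNXNNXNNXN, 3 further steps: 777NXNNXNNXNNXN → 777NXNNXNNXNNXNNXN → 777NXNNXNNXNNXNNXNNXN → (answer).

777NXNNXNNXNNXNNXNNXNNXN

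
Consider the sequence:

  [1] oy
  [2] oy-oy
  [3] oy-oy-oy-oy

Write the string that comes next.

Each string is two copies of the previous one joined by '-'.
So the next term is two copies of oy-oy-oy-oy with '-' between the halves.

oy-oy-oy-oy-oy-oy-oy-oy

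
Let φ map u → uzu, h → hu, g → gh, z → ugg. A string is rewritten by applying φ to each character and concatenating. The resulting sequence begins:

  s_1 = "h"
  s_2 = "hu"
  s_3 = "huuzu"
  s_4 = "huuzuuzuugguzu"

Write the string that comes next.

Replace each of the 14 characters of huuzuuzuugguzu in place — hu uzu uzu ugg uzu uzu ugg uzu uzu gh gh uzu ugg uzu — and concatenate.

huuzuuzuugguzuuzuugguzuuzughghuzuugguzu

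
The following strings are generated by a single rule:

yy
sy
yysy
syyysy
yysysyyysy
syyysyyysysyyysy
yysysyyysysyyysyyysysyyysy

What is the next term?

This is a Fibonacci-style word recurrence s(k) = s(k−2)·s(k−1): e.g. yy·sy = yysy.
Continuing: syyysyyysysyyysy · yysysyyysysyyysyyysysyyysy gives term 8.

syyysyyysysyyysyyysysyyysysyyysyyysysyyysy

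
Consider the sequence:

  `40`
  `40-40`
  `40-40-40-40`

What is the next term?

Every step duplicates the string with '-' between the halves.
Doubling 40-40-40-40 with '-' between the halves:

40-40-40-40-40-40-40-40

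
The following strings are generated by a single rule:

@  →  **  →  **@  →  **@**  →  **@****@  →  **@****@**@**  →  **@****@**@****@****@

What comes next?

Each term (from the third on) is the previous term followed by the one before it: term 3 = **·@ = **@.
So term 8 is **@****@**@****@****@·**@****@**@**.

**@****@**@****@****@**@****@**@**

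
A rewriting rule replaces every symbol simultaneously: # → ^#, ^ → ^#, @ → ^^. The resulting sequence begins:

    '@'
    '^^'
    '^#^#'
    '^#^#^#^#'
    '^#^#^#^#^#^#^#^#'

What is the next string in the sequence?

^#^#^#^#^#^#^#^#^#^#^#^#^#^#^#^#

Replace each of the 16 characters of ^#^#^#^#^#^#^#^# in place — ^# ^# ^# ^# ^# ^# ^# ^# ^# ^# ^# ^# ^# ^# ^# ^# — and concatenate.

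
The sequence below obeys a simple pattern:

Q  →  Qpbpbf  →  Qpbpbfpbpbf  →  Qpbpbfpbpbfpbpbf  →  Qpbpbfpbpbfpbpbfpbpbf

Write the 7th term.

The strings grow by a fixed suffix pbpbf each time.
From Qpbpbfpbpbfpbpbfpbpbf, 2 further steps: Qpbpbfpbpbfpbpbfpbpbf → Qpbpbfpbpbfpbpbfpbpbfpbpbf → (answer).

Qpbpbfpbpbfpbpbfpbpbfpbpbfpbpbf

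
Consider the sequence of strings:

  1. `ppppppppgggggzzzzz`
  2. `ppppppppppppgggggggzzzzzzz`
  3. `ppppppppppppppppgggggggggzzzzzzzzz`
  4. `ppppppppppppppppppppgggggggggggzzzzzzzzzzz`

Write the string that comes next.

ppppppppppppppppppppppppgggggggggggggzzzzzzzzzzzzz

Term n consists of 4n p's, followed by 2n+1 g's, followed by 2n+1 z's, where the shown terms are n = 2, 3, 4, 5.
For the next term, n = 6, so the run lengths are 24, 13, 13.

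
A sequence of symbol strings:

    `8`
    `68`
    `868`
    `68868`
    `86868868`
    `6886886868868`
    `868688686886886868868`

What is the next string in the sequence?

This is a Fibonacci-style word recurrence s(k) = s(k−2)·s(k−1): e.g. 8·68 = 868.
The next term joins 6886886868868 and 868688686886886868868.

6886886868868868688686886886868868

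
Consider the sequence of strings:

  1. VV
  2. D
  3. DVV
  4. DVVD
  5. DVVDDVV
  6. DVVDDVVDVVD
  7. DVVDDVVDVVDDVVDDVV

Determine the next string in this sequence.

From term 3 onward, concatenate the last term with the second-to-last: D·VV = DVV, DVV·D = DVVD, …
Continuing: DVVDDVVDVVDDVVDDVV · DVVDDVVDVVD gives term 8.

DVVDDVVDVVDDVVDDVVDVVDDVVDVVD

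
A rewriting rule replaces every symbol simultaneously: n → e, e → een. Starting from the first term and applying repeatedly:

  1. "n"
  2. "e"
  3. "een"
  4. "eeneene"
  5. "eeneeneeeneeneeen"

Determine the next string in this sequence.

Rewriting the 17 symbols of eeneeneeeneeneeen one by one yields een een e een een e een een een e een een e een een een e; concatenated:

eeneeneeeneeneeeneeneeneeeneeneeeneeneene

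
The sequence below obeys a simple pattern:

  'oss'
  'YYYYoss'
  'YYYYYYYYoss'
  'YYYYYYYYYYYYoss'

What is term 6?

Every step adds YYYY at the front: s(k+1) = YYYY·s(k).
From YYYYYYYYYYYYoss, 2 further steps: YYYYYYYYYYYYoss → YYYYYYYYYYYYYYYYoss → (answer).

YYYYYYYYYYYYYYYYYYYYoss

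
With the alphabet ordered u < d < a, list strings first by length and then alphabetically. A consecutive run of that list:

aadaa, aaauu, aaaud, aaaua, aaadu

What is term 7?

aaada

Stepping forward 2 times from aaadu: aaadu → aaadd, then the target.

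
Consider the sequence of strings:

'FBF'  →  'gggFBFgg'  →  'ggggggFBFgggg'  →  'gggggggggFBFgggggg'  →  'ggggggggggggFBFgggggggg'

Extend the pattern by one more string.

gggggggggggggggFBFgggggggggg

Every step adds ggg to the front and gg to the end of the previous string.
So the next term is ggg·ggggggggggggFBFgggggggg·gg.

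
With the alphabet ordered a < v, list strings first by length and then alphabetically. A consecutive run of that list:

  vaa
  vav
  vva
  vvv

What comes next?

After vvv the length-3 strings are exhausted; the first length-4 string is 4 copies of a.

aaaa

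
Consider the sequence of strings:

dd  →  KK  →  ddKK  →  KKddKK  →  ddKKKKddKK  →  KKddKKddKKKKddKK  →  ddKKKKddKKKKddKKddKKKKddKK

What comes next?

KKddKKddKKKKddKKddKKKKddKKKKddKKddKKKKddKK

Each term (from the third on) is the two preceding terms concatenated in order: term 3 = dd·KK = ddKK.
Continuing: KKddKKddKKKKddKK · ddKKKKddKKKKddKKddKKKKddKK gives term 8.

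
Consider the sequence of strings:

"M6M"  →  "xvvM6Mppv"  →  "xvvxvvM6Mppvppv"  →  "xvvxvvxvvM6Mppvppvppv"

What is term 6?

s(k+1) = xvv·s(k)·ppv, so each term gains xvv as a prefix and ppv as a suffix.
From xvvxvvxvvM6Mppvppvppv, 2 further steps: xvvxvvxvvM6Mppvppvppv → xvvxvvxvvxvvM6Mppvppvppvppv → (answer).

xvvxvvxvvxvvxvvM6Mppvppvppvppvppv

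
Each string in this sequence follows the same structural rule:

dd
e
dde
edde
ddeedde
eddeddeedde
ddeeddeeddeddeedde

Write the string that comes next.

eddeddeeddeddeeddeeddeddeedde

From term 3 onward, concatenate the second-to-last term with the last: dd·e = dde, e·dde = edde, …
So term 8 is eddeddeedde·ddeeddeeddeddeedde.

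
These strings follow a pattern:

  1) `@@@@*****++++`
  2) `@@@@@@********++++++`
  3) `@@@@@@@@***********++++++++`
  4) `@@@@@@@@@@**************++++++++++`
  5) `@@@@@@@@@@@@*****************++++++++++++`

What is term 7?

The n-th term is 2n @'s then 3n-1 *'s then 2n +'s, where the shown terms are n = 2, 3, 4, 5, 6.
At n = 8 the blocks have lengths 16, 23, 16.

@@@@@@@@@@@@@@@@***********************++++++++++++++++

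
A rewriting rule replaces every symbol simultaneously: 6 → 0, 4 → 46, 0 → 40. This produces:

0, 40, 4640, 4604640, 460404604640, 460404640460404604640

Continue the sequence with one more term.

Rewriting the 21 symbols of 460404640460404604640 one by one yields 46 0 40 46 40 46 0 46 40 46 0 40 46 40 46 0 40 46 0 46 40; concatenated:

4604046404604640460404640460404604640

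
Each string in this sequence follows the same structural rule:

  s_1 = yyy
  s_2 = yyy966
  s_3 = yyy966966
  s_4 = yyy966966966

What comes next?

Each term is the previous one with 966 appended.
Applying this once more to yyy966966966:

yyy966966966966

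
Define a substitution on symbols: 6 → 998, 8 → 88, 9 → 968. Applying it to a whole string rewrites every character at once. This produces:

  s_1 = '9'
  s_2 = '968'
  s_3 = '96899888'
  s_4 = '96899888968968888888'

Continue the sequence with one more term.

Rewriting the 20 symbols of 96899888968968888888 one by one yields 968 998 88 968 968 88 88 88 968 998 88 968 998 88 88 88 88 88 88 88; concatenated:

968998889689688888889689988896899888888888888888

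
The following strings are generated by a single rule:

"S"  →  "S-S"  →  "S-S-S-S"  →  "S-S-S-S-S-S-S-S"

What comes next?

S-S-S-S-S-S-S-S-S-S-S-S-S-S-S-S

Each string is two copies of the previous one joined by '-'.
So the next term is two copies of S-S-S-S-S-S-S-S with '-' between the halves.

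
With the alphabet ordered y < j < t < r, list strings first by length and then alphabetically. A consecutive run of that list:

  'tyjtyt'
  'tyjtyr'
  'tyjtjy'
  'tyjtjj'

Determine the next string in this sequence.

tyjtjt

The successor of tyjtjj increments the rightmost position that isn't already r and resets every position after it to y.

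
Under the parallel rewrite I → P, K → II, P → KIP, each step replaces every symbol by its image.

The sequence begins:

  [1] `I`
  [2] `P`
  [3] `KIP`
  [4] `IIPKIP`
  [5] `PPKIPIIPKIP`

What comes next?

KIPKIPIIPKIPPPKIPIIPKIP

Apply φ to PPKIPIIPKIP symbol by symbol: P→KIP, P→KIP, K→II, I→P, P→KIP, I→P, I→P, P→KIP, K→II, I→P, P→KIP; joined: KIP KIP II P KIP P P KIP II P KIP.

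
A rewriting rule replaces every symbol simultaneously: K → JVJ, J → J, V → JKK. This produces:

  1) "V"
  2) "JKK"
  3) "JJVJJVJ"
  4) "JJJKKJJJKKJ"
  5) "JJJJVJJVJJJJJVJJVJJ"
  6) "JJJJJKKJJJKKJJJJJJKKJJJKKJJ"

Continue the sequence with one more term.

JJJJJJVJJVJJJJJVJJVJJJJJJJJVJJVJJJJJVJJVJJJ

Applying the rule to each of the 27 symbols of JJJJJKKJJJKKJJJJJJKKJJJKKJJ gives the pieces J J J J J JVJ JVJ J J J JVJ JVJ J J J J J J JVJ JVJ J J J JVJ JVJ J J, which concatenate to the answer.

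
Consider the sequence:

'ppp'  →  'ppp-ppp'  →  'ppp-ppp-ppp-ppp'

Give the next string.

Each string is two copies of the previous one joined by '-'.
So the next term is two copies of ppp-ppp-ppp-ppp with '-' between the halves.

ppp-ppp-ppp-ppp-ppp-ppp-ppp-ppp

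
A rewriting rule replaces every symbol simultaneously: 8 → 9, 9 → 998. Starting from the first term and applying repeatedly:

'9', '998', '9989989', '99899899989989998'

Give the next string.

φ(99899899989989998) expands symbol-by-symbol to 998 998 9 998 998 9 998 998 998 9 998 998 9 998 998 998 9; joining the 17 pieces gives the next term.

99899899989989998998998999899899989989989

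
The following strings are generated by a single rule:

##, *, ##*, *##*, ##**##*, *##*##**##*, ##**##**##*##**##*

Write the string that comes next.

*##*##**##*##**##**##*##**##*

Each term (from the third on) is the two preceding terms concatenated in order: term 3 = ##·* = ##*.
Continuing: *##*##**##* · ##**##**##*##**##* gives term 8.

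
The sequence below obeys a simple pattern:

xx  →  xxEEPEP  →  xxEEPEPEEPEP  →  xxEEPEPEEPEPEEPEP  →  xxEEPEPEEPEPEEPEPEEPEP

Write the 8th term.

Every step adds EEPEP to the end: s(k+1) = s(k)·EEPEP.
From xxEEPEPEEPEPEEPEPEEPEP, 3 further steps: xxEEPEPEEPEPEEPEPEEPEP → xxEEPEPEEPEPEEPEPEEPEPEEPEP → xxEEPEPEEPEPEEPEPEEPEPEEPEPEEPEP → (answer).

xxEEPEPEEPEPEEPEPEEPEPEEPEPEEPEPEEPEP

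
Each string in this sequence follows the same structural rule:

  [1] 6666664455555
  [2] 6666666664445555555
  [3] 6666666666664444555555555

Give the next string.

The n-th term is 3n 6's then n 4's then 2n+1 5's, where the shown terms are n = 2, 3, 4.
At n = 5 the blocks have lengths 15, 5, 11.

6666666666666664444455555555555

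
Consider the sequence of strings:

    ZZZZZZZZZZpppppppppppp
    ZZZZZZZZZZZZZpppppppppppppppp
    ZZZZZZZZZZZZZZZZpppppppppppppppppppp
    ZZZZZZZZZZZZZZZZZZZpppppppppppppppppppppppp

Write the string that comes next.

ZZZZZZZZZZZZZZZZZZZZZZpppppppppppppppppppppppppppp

Term n consists of 3n+1 Z's, followed by 4n p's, where the shown terms are n = 3, 4, 5, 6.
At n = 7 the blocks have lengths 22, 28.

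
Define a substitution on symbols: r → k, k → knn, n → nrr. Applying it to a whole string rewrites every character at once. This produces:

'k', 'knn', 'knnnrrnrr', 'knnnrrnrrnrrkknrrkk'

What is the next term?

φ(knnnrrnrrnrrkknrrkk) expands symbol-by-symbol to knn nrr nrr nrr k k nrr k k nrr k k knn knn nrr k k knn knn; joining the 19 pieces gives the next term.

knnnrrnrrnrrkknrrkknrrkkknnknnnrrkkknnknn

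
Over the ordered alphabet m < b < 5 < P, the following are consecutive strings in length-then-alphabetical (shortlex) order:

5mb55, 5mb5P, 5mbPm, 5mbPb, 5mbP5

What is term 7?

Continuing the enumeration 2 steps past 5mbP5: 5mbP5 → 5mbPP → (answer).

5m5mm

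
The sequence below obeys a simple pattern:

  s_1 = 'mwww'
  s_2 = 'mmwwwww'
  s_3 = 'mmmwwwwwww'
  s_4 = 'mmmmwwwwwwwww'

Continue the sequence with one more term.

mmmmmwwwwwwwwwww

Term n consists of n m's, followed by 2n+1 w's (n = 1, 2, …).
For the next term, n = 5, so the run lengths are 5, 11.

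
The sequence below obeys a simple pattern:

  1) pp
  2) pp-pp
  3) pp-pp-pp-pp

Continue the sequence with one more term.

pp-pp-pp-pp-pp-pp-pp-pp

s(k+1) = s(k)·-·s(k) — each term doubles the last with '-' between the halves.
So the next term is two copies of pp-pp-pp-pp with '-' between the halves.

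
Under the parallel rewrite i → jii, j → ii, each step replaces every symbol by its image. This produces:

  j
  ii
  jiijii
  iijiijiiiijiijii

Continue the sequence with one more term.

φ(iijiijiiiijiijii) expands symbol-by-symbol to jii jii ii jii jii ii jii jii jii jii ii jii jii ii jii jii; joining the 16 pieces gives the next term.

jiijiiiijiijiiiijiijiijiijiiiijiijiiiijiijii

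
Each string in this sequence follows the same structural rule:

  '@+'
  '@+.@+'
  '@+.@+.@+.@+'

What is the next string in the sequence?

Each string is two copies of the previous one joined by '.'.
Doubling @+.@+.@+.@+ with '.' between the halves:

@+.@+.@+.@+.@+.@+.@+.@+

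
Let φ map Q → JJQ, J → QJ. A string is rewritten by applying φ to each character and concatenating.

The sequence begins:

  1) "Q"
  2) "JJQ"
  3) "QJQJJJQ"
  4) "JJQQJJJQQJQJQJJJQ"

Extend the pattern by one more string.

QJQJJJQJJQQJQJQJJJQJJQQJJJQQJJJQQJQJQJJJQ

Applying the rule to each of the 17 symbols of JJQQJJJQQJQJQJJJQ gives the pieces QJ QJ JJQ JJQ QJ QJ QJ JJQ JJQ QJ JJQ QJ JJQ QJ QJ QJ JJQ, which concatenate to the answer.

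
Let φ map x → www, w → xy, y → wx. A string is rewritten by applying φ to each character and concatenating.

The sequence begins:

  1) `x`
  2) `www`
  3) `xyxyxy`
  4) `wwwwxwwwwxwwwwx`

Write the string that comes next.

φ(wwwwxwwwwxwwwwx) expands symbol-by-symbol to xy xy xy xy www xy xy xy xy www xy xy xy xy www; joining the 15 pieces gives the next term.

xyxyxyxywwwxyxyxyxywwwxyxyxyxywww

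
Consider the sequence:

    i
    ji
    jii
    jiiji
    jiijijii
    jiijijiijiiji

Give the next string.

jiijijiijiijijiijijii

Each term (from the third on) is the previous term followed by the one before it: term 3 = ji·i = jii.
Continuing: jiijijiijiiji · jiijijii gives term 7.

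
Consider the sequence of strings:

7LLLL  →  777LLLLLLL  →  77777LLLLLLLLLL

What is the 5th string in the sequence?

777777777LLLLLLLLLLLLLLLL

Term n consists of 2n-1 7's, followed by 3n+1 L's (n = 1, 2, …).
Setting n = 5 gives 9, 16 characters in each block.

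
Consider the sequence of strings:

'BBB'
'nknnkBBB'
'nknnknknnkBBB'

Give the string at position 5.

nknnknknnknknnknknnkBBB

The strings grow by a fixed prefix nknnk each time.
From nknnknknnkBBB, 2 further steps: nknnknknnkBBB → nknnknknnknknnkBBB → (answer).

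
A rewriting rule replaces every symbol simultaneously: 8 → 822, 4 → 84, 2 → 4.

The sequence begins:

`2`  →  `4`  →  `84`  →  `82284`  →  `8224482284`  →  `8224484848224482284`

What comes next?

82244848482284822848224484848224482284

Replace each of the 19 characters of 8224484848224482284 in place — 822 4 4 84 84 822 84 822 84 822 4 4 84 84 822 4 4 822 84 — and concatenate.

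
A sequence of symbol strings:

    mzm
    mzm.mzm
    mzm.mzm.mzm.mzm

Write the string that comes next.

Every step duplicates the string with '.' between the halves.
Doubling mzm.mzm.mzm.mzm with '.' between the halves:

mzm.mzm.mzm.mzm.mzm.mzm.mzm.mzm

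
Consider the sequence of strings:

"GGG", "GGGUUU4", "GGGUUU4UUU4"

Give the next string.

The strings grow by a fixed suffix UUU4 each time.
Applying this once more to GGGUUU4UUU4:

GGGUUU4UUU4UUU4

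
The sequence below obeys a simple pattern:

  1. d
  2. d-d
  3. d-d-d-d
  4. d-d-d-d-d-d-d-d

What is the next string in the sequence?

Every step duplicates the string with '-' between the halves.
One more doubling of d-d-d-d-d-d-d-d gives the answer.

d-d-d-d-d-d-d-d-d-d-d-d-d-d-d-d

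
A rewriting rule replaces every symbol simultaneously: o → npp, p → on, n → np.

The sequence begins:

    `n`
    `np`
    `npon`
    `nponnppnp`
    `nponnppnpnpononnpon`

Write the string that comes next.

Rewriting the 19 symbols of nponnppnpnpononnpon one by one yields np on npp np np on on np on np on npp np npp np np on npp np; concatenated:

nponnppnpnpononnponnponnppnpnppnpnponnppnp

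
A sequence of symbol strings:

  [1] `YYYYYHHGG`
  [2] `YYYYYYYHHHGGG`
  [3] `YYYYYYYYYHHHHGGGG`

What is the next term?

Term n consists of 2n+1 Y's, followed by n H's, followed by n G's, where the shown terms are n = 2, 3, 4.
At n = 5 the blocks have lengths 11, 5, 5.

YYYYYYYYYYYHHHHHGGGGG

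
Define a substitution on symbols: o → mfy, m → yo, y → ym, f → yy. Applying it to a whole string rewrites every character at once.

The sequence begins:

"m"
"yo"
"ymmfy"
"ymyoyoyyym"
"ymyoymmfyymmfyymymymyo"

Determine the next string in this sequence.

ymyoymmfyymyoyoyyymymyoyoyyymymyoymyoymyoymmfy

φ(ymyoymmfyymmfyymymymyo) expands symbol-by-symbol to ym yo ym mfy ym yo yo yy ym ym yo yo yy ym ym yo ym yo ym yo ym mfy; joining the 22 pieces gives the next term.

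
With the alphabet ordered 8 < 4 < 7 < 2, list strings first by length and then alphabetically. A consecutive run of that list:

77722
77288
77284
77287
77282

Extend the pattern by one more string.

The successor of 77282 increments the rightmost position that isn't already 2 and resets every position after it to 8.

77248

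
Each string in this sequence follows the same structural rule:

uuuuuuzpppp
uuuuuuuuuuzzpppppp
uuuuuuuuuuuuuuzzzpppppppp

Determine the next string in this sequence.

uuuuuuuuuuuuuuuuuuzzzzpppppppppp

Each string has the form u^{4n+2} z^{n} p^{2n+2} (n = 1, 2, …).
Setting n = 4 gives 18, 4, 10 characters in each block.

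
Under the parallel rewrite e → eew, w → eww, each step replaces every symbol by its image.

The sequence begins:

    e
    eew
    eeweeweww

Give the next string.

eeweewewweeweewewweewewweww

Expanding eeweeweww: e→eew, e→eew, w→eww, e→eew, e→eew, w→eww, e→eew, w→eww, w→eww. Concatenated: eew eew eww eew eew eww eew eww eww.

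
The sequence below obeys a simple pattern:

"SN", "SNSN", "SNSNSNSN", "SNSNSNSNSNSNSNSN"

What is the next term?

SNSNSNSNSNSNSNSNSNSNSNSNSNSNSNSN

Every step duplicates the string.
One more doubling of SNSNSNSNSNSNSNSN gives the answer.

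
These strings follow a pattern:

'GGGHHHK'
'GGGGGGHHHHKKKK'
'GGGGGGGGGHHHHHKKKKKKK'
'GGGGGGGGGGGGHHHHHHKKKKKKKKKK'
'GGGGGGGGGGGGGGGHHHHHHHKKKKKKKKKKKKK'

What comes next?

Term n consists of 3n G's, followed by n+2 H's, followed by 3n-2 K's (n = 1, 2, …).
Setting n = 6 gives 18, 8, 16 characters in each block.

GGGGGGGGGGGGGGGGGGHHHHHHHHKKKKKKKKKKKKKKKK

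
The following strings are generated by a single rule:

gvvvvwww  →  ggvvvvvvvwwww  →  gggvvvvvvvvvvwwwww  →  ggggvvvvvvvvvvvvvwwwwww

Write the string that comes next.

Each string has the form g^{n} v^{3n+1} w^{n+2} (n = 1, 2, …).
At n = 5 the blocks have lengths 5, 16, 7.

gggggvvvvvvvvvvvvvvvvwwwwwww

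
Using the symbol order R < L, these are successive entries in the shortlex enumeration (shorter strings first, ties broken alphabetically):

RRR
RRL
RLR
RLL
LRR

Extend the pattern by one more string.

LRL

The successor of LRR increments the rightmost position that isn't already L and resets every position after it to R.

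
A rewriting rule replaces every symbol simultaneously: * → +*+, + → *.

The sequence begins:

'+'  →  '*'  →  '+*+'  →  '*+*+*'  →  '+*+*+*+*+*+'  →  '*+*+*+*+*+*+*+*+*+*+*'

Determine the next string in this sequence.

+*+*+*+*+*+*+*+*+*+*+*+*+*+*+*+*+*+*+*+*+*+

φ(*+*+*+*+*+*+*+*+*+*+*) expands symbol-by-symbol to +*+ * +*+ * +*+ * +*+ * +*+ * +*+ * +*+ * +*+ * +*+ * +*+ * +*+; joining the 21 pieces gives the next term.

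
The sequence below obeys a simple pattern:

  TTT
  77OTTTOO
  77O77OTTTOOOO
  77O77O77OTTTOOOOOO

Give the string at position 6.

Each term wraps the previous one in 77O on the left and OO on the right.
From 77O77O77OTTTOOOOOO, 2 further steps: 77O77O77OTTTOOOOOO → 77O77O77O77OTTTOOOOOOOO → (answer).

77O77O77O77O77OTTTOOOOOOOOOO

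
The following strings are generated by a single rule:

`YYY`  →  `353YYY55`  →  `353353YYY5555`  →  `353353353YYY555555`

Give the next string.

Every step adds 353 to the front and 55 to the end of the previous string.
One more step from 353353353YYY555555 gives the answer.

353353353353YYY55555555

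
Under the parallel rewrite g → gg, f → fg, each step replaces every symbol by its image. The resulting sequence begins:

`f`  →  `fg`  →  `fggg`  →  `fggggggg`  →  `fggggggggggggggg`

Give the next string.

fggggggggggggggggggggggggggggggg

Applying the rule to each of the 16 symbols of fggggggggggggggg gives the pieces fg gg gg gg gg gg gg gg gg gg gg gg gg gg gg gg, which concatenate to the answer.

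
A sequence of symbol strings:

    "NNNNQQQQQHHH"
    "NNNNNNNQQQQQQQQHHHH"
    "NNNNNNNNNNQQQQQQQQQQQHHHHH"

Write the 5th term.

The n-th term is 3n-2 N's then 3n-1 Q's then n+1 H's, where the shown terms are n = 2, 3, 4.
At n = 6 the blocks have lengths 16, 17, 7.

NNNNNNNNNNNNNNNNQQQQQQQQQQQQQQQQQHHHHHHH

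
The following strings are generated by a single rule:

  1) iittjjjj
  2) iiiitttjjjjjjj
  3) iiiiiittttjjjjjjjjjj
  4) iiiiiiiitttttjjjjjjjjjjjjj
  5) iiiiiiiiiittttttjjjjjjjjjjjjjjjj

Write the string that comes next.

iiiiiiiiiiiitttttttjjjjjjjjjjjjjjjjjjj

The n-th term is 2n i's then n+1 t's then 3n+1 j's (n = 1, 2, …).
Setting n = 6 gives 12, 7, 19 characters in each block.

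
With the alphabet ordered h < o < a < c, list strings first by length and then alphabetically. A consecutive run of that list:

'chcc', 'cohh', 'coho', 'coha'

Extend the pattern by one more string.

cohc

The successor of coha increments the rightmost position that isn't already c and resets every position after it to h.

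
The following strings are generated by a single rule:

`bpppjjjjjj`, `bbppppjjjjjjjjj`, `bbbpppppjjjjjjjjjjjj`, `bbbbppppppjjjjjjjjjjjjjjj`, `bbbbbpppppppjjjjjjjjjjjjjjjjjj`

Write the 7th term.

Term n consists of n b's, followed by n+2 p's, followed by 3n+3 j's (n = 1, 2, …).
Setting n = 7 gives 7, 9, 24 characters in each block.

bbbbbbbpppppppppjjjjjjjjjjjjjjjjjjjjjjjj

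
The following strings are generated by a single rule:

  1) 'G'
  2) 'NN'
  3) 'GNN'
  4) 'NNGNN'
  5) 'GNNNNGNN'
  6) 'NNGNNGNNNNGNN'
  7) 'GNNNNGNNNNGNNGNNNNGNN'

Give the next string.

From term 3 onward, concatenate the second-to-last term with the last: G·NN = GNN, NN·GNN = NNGNN, …
The next term joins NNGNNGNNNNGNN and GNNNNGNNNNGNNGNNNNGNN.

NNGNNGNNNNGNNGNNNNGNNNNGNNGNNNNGNN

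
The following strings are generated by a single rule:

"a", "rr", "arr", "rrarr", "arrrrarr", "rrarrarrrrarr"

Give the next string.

Each term (from the third on) is the two preceding terms concatenated in order: term 3 = a·rr = arr.
So term 7 is arrrrarr·rrarrarrrrarr.

arrrrarrrrarrarrrrarr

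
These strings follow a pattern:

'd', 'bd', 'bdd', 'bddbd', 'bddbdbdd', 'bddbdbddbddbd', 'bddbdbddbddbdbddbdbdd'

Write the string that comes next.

bddbdbddbddbdbddbdbddbddbdbddbddbd

This is a Fibonacci-style word recurrence s(k) = s(k−1)·s(k−2): e.g. bd·d = bdd.
Continuing: bddbdbddbddbdbddbdbdd · bddbdbddbddbd gives term 8.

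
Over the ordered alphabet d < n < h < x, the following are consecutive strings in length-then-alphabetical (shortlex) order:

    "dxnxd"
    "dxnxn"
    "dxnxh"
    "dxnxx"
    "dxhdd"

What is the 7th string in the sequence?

Continuing the enumeration 2 steps past dxhdd: dxhdd → dxhdn → (answer).

dxhdh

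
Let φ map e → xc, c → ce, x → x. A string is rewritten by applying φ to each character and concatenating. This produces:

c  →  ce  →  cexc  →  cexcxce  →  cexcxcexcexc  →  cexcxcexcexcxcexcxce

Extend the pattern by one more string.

Rewriting the 20 symbols of cexcxcexcexcxcexcxce one by one yields ce xc x ce x ce xc x ce xc x ce x ce xc x ce x ce xc; concatenated:

cexcxcexcexcxcexcxcexcexcxcexcexc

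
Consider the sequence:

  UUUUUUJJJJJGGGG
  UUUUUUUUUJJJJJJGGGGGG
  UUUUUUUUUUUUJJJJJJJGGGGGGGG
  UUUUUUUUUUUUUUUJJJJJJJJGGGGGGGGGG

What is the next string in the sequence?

Each string has the form U^{3n} J^{n+3} G^{2n}, where the shown terms are n = 2, 3, 4, 5.
For the next term, n = 6, so the run lengths are 18, 9, 12.

UUUUUUUUUUUUUUUUUUJJJJJJJJJGGGGGGGGGGGG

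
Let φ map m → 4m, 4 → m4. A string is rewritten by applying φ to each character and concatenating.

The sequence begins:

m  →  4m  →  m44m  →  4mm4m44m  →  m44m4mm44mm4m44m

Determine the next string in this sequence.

φ(m44m4mm44mm4m44m) expands symbol-by-symbol to 4m m4 m4 4m m4 4m 4m m4 m4 4m 4m m4 4m m4 m4 4m; joining the 16 pieces gives the next term.

4mm4m44mm44m4mm4m44m4mm44mm4m44m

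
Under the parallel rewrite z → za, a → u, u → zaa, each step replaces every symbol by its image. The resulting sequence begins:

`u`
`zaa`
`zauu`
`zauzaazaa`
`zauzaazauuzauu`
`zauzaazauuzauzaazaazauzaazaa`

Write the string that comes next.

Rewriting the 28 symbols of zauzaazauuzauzaazaazauzaazaa one by one yields za u zaa za u u za u zaa zaa za u zaa za u u za u u za u zaa za u u za u u; concatenated:

zauzaazauuzauzaazaazauzaazauuzauuzauzaazauuzauu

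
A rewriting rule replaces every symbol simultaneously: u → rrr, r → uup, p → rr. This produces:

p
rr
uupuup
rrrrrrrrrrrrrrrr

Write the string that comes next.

uupuupuupuupuupuupuupuupuupuupuupuupuupuupuupuup

φ(rrrrrrrrrrrrrrrr) expands symbol-by-symbol to uup uup uup uup uup uup uup uup uup uup uup uup uup uup uup uup; joining the 16 pieces gives the next term.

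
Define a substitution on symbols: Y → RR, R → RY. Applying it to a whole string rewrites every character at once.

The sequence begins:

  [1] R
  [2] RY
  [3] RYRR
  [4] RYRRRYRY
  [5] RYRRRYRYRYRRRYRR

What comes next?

RYRRRYRYRYRRRYRRRYRRRYRYRYRRRYRY

Applying the rule to each of the 16 symbols of RYRRRYRYRYRRRYRR gives the pieces RY RR RY RY RY RR RY RR RY RR RY RY RY RR RY RY, which concatenate to the answer.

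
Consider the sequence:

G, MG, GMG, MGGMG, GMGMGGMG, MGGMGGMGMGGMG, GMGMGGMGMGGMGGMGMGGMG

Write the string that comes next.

This is a Fibonacci-style word recurrence s(k) = s(k−2)·s(k−1): e.g. G·MG = GMG.
The next term joins MGGMGGMGMGGMG and GMGMGGMGMGGMGGMGMGGMG.

MGGMGGMGMGGMGGMGMGGMGMGGMGGMGMGGMG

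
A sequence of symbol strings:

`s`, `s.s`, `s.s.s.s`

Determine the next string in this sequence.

Every step duplicates the string with '.' between the halves.
Doubling s.s.s.s with '.' between the halves:

s.s.s.s.s.s.s.s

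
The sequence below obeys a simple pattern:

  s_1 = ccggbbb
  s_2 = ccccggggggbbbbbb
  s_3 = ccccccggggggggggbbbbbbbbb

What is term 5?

Term n consists of 2n c's, followed by 4n-2 g's, followed by 3n b's (n = 1, 2, …).
For term 5, n = 5, so the run lengths are 10, 18, 15.

ccccccccccggggggggggggggggggbbbbbbbbbbbbbbb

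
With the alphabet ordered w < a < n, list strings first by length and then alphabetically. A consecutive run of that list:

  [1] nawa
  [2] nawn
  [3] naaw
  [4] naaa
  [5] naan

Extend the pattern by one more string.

Treat naan as a base-3 numeral over the given alphabet and add one, carrying through any trailing n's.

nanw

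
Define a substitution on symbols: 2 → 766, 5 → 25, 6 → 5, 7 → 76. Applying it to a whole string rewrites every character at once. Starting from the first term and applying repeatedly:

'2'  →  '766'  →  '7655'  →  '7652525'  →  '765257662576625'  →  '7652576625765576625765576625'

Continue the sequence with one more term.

765257662576557662576525257655766257652525765576625

φ(7652576625765576625765576625) expands symbol-by-symbol to 76 5 25 766 25 76 5 5 766 25 76 5 25 25 76 5 5 766 25 76 5 25 25 76 5 5 766 25; joining the 28 pieces gives the next term.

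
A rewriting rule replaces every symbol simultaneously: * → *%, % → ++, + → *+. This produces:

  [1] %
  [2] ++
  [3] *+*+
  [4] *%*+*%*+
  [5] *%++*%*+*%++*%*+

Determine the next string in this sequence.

Replace each of the 16 characters of *%++*%*+*%++*%*+ in place — *% ++ *+ *+ *% ++ *% *+ *% ++ *+ *+ *% ++ *% *+ — and concatenate.

*%++*+*+*%++*%*+*%++*+*+*%++*%*+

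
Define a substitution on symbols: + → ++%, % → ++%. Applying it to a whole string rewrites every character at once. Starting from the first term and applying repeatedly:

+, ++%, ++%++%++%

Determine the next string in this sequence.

++%++%++%++%++%++%++%++%++%

Rewriting each symbol of ++%++%++%: +→++%, +→++%, %→++%, +→++%, +→++%, %→++%, +→++%, +→++%, %→++%, which concatenates to ++% ++% ++% ++% ++% ++% ++% ++% ++%.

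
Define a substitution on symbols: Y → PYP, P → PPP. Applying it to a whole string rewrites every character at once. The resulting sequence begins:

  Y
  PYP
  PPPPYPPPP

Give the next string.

PPPPPPPPPPPPPYPPPPPPPPPPPPP

Rewriting each symbol of PPPPYPPPP: P→PPP, P→PPP, P→PPP, P→PPP, Y→PYP, P→PPP, P→PPP, P→PPP, P→PPP, which concatenates to PPP PPP PPP PPP PYP PPP PPP PPP PPP.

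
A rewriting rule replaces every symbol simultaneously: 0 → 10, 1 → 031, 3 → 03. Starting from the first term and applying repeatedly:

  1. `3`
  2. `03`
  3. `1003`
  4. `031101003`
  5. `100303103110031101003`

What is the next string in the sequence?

φ(100303103110031101003) expands symbol-by-symbol to 031 10 10 03 10 03 031 10 03 031 031 10 10 03 031 031 10 031 10 10 03; joining the 21 pieces gives the next term.

0311010031003031100303103110100303103110031101003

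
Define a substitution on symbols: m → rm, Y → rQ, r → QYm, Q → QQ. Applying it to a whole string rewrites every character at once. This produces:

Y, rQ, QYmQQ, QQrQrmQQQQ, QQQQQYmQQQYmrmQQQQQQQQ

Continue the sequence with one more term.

Rewriting the 22 symbols of QQQQQYmQQQYmrmQQQQQQQQ one by one yields QQ QQ QQ QQ QQ rQ rm QQ QQ QQ rQ rm QYm rm QQ QQ QQ QQ QQ QQ QQ QQ; concatenated:

QQQQQQQQQQrQrmQQQQQQrQrmQYmrmQQQQQQQQQQQQQQQQ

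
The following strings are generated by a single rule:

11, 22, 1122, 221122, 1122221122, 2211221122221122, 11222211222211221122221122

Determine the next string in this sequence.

From term 3 onward, concatenate the second-to-last term with the last: 11·22 = 1122, 22·1122 = 221122, …
The next term joins 2211221122221122 and 11222211222211221122221122.

221122112222112211222211222211221122221122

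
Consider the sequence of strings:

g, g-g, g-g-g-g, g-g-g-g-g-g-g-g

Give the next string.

Each string is two copies of the previous one joined by '-'.
Doubling g-g-g-g-g-g-g-g with '-' between the halves:

g-g-g-g-g-g-g-g-g-g-g-g-g-g-g-g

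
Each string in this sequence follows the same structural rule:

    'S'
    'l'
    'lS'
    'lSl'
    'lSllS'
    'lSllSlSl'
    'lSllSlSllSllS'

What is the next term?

Each term (from the third on) is the previous term followed by the one before it: term 3 = l·S = lS.
The next term joins lSllSlSllSllS and lSllSlSl.

lSllSlSllSllSlSllSlSl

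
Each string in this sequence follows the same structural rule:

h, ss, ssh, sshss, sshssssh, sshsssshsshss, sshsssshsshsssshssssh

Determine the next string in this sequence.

From term 3 onward, concatenate the last term with the second-to-last: ss·h = ssh, ssh·ss = sshss, …
The next term joins sshsssshsshsssshssssh and sshsssshsshss.

sshsssshsshsssshsssshsshsssshsshss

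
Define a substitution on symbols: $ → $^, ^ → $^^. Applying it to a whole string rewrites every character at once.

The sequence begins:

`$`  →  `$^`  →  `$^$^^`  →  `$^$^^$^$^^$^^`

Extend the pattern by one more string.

Applying the rule to each of the 13 symbols of $^$^^$^$^^$^^ gives the pieces $^ $^^ $^ $^^ $^^ $^ $^^ $^ $^^ $^^ $^ $^^ $^^, which concatenate to the answer.

$^$^^$^$^^$^^$^$^^$^$^^$^^$^$^^$^^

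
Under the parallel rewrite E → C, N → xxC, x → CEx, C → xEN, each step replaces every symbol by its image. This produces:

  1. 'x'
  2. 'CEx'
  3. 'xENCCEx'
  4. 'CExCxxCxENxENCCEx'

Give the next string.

φ(CExCxxCxENxENCCEx) expands symbol-by-symbol to xEN C CEx xEN CEx CEx xEN CEx C xxC CEx C xxC xEN xEN C CEx; joining the 17 pieces gives the next term.

xENCCExxENCExCExxENCExCxxCCExCxxCxENxENCCEx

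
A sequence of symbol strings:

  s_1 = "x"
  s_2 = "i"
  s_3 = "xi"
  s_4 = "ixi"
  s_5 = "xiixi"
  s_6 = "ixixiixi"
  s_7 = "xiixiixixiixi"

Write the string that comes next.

From term 3 onward, concatenate the second-to-last term with the last: x·i = xi, i·xi = ixi, …
Continuing: ixixiixi · xiixiixixiixi gives term 8.

ixixiixixiixiixixiixi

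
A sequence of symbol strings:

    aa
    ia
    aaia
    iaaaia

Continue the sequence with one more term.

Each term (from the third on) is the two preceding terms concatenated in order: term 3 = aa·ia = aaia.
Continuing: aaia · iaaaia gives term 5.

aaiaiaaaia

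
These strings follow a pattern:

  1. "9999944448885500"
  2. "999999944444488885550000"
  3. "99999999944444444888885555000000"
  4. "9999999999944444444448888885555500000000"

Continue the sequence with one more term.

Term n consists of 2n+1 9's, followed by 2n 4's, followed by n+1 8's, followed by n 5's, followed by 2n-2 0's, where the shown terms are n = 2, 3, 4, 5.
Setting n = 6 gives 13, 12, 7, 6, 10 characters in each block.

999999999999944444444444488888885555550000000000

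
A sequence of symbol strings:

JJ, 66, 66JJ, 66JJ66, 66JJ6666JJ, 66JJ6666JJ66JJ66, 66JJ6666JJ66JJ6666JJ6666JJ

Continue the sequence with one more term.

66JJ6666JJ66JJ6666JJ6666JJ66JJ6666JJ66JJ66

Each term (from the third on) is the previous term followed by the one before it: term 3 = 66·JJ = 66JJ.
Continuing: 66JJ6666JJ66JJ6666JJ6666JJ · 66JJ6666JJ66JJ66 gives term 8.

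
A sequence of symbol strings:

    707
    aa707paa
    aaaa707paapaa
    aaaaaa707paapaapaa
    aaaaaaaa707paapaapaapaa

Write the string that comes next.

s(k+1) = aa·s(k)·paa, so each term gains aa as a prefix and paa as a suffix.
One more step from aaaaaaaa707paapaapaapaa gives the answer.

aaaaaaaaaa707paapaapaapaapaa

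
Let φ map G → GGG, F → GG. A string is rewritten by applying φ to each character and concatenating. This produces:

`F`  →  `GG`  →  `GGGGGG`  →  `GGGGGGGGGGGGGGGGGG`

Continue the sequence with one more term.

GGGGGGGGGGGGGGGGGGGGGGGGGGGGGGGGGGGGGGGGGGGGGGGGGGGGGG

φ(GGGGGGGGGGGGGGGGGG) expands symbol-by-symbol to GGG GGG GGG GGG GGG GGG GGG GGG GGG GGG GGG GGG GGG GGG GGG GGG GGG GGG; joining the 18 pieces gives the next term.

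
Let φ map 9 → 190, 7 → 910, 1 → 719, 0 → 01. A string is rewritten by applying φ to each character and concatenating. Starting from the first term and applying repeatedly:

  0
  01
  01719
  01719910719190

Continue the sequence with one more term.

017199107191901907190191071919071919001

Replace each of the 14 characters of 01719910719190 in place — 01 719 910 719 190 190 719 01 910 719 190 719 190 01 — and concatenate.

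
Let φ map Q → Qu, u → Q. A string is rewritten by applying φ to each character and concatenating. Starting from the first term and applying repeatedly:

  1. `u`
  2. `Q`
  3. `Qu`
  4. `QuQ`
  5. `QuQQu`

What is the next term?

Rewriting each symbol of QuQQu: Q→Qu, u→Q, Q→Qu, Q→Qu, u→Q, which concatenates to Qu Q Qu Qu Q.

QuQQuQuQ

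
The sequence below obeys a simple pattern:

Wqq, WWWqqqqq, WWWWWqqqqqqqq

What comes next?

Reading off run lengths: W runs 1, 3, 5; q runs 2, 5, 8 — each is linear in n (n = 1, 2, …).
For the next term, n = 4, so the run lengths are 7, 11.

WWWWWWWqqqqqqqqqqq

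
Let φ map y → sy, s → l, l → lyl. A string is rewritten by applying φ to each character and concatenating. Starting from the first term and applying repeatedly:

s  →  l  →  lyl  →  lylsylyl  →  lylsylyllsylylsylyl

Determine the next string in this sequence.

lylsylyllsylylsylyllyllsylylsylyllsylylsylyl

Replace each of the 19 characters of lylsylyllsylylsylyl in place — lyl sy lyl l sy lyl sy lyl lyl l sy lyl sy lyl l sy lyl sy lyl — and concatenate.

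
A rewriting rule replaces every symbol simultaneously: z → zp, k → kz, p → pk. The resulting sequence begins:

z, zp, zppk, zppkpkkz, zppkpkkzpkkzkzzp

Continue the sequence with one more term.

Rewriting the 16 symbols of zppkpkkzpkkzkzzp one by one yields zp pk pk kz pk kz kz zp pk kz kz zp kz zp zp pk; concatenated:

zppkpkkzpkkzkzzppkkzkzzpkzzpzppk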